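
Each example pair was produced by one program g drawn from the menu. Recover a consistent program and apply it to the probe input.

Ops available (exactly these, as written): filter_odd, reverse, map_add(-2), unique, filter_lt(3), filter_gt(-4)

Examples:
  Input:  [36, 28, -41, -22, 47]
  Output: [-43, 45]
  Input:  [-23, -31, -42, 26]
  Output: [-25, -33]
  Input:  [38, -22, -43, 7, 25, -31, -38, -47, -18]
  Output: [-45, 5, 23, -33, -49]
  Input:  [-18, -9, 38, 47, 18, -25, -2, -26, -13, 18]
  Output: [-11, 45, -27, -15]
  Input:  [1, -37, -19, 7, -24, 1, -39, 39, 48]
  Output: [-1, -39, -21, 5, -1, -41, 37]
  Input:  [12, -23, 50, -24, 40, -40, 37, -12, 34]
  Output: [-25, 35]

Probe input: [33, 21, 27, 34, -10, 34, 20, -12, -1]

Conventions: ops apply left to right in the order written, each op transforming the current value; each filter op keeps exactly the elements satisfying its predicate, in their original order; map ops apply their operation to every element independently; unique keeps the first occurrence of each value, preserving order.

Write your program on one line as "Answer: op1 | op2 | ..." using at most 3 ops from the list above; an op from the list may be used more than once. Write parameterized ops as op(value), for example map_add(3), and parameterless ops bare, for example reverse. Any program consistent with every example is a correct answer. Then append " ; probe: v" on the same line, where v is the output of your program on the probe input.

map_add(-2) | filter_odd ; probe: [31, 19, 25, -3]

Check, running the answer program on each example:
  [36, 28, -41, -22, 47] -> [34, 26, -43, -24, 45] -> [-43, 45]
  [-23, -31, -42, 26] -> [-25, -33, -44, 24] -> [-25, -33]
  [38, -22, -43, 7, 25, -31, -38, -47, -18] -> [36, -24, -45, 5, 23, -33, -40, -49, -20] -> [-45, 5, 23, -33, -49]
  [-18, -9, 38, 47, 18, -25, -2, -26, -13, 18] -> [-20, -11, 36, 45, 16, -27, -4, -28, -15, 16] -> [-11, 45, -27, -15]
  [1, -37, -19, 7, -24, 1, -39, 39, 48] -> [-1, -39, -21, 5, -26, -1, -41, 37, 46] -> [-1, -39, -21, 5, -1, -41, 37]
  [12, -23, 50, -24, 40, -40, 37, -12, 34] -> [10, -25, 48, -26, 38, -42, 35, -14, 32] -> [-25, 35]
  probe: [33, 21, 27, 34, -10, 34, 20, -12, -1] -> [31, 19, 25, 32, -12, 32, 18, -14, -3] -> [31, 19, 25, -3]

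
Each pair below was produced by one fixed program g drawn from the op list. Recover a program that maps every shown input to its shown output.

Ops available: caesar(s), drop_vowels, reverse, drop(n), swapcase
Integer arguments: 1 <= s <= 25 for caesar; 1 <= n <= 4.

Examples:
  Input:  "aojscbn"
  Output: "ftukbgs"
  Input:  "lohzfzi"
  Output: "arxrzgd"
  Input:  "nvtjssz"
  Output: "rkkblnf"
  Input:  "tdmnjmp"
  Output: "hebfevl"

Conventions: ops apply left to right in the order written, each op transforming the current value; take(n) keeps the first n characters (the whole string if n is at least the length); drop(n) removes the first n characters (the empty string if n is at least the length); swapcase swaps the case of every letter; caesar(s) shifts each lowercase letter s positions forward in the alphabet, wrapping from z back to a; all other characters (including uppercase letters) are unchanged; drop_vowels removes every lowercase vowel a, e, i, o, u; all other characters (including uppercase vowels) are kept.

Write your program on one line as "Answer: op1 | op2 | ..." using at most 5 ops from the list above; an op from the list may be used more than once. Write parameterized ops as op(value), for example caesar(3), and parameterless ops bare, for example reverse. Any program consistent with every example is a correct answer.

caesar(4) | swapcase | reverse | swapcase | caesar(14)

Check, running the answer program on each example:
  "aojscbn" -> "esnwgfr" -> "ESNWGFR" -> "RFGWNSE" -> "rfgwnse" -> "ftukbgs"
  "lohzfzi" -> "psldjdm" -> "PSLDJDM" -> "MDJDLSP" -> "mdjdlsp" -> "arxrzgd"
  "nvtjssz" -> "rzxnwwd" -> "RZXNWWD" -> "DWWNXZR" -> "dwwnxzr" -> "rkkblnf"
  "tdmnjmp" -> "xhqrnqt" -> "XHQRNQT" -> "TQNRQHX" -> "tqnrqhx" -> "hebfevl"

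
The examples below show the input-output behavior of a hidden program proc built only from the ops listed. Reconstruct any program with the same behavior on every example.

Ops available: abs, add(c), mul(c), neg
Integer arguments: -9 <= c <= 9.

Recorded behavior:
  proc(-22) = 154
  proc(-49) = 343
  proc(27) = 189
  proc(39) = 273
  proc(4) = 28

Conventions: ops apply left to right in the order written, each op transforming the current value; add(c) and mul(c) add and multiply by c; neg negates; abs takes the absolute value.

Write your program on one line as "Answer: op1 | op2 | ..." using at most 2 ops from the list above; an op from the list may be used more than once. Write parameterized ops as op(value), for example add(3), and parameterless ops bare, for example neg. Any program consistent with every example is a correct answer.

abs | mul(7)

Check, running the answer program on each example:
  -22 -> 22 -> 154
  -49 -> 49 -> 343
  27 -> 27 -> 189
  39 -> 39 -> 273
  4 -> 4 -> 28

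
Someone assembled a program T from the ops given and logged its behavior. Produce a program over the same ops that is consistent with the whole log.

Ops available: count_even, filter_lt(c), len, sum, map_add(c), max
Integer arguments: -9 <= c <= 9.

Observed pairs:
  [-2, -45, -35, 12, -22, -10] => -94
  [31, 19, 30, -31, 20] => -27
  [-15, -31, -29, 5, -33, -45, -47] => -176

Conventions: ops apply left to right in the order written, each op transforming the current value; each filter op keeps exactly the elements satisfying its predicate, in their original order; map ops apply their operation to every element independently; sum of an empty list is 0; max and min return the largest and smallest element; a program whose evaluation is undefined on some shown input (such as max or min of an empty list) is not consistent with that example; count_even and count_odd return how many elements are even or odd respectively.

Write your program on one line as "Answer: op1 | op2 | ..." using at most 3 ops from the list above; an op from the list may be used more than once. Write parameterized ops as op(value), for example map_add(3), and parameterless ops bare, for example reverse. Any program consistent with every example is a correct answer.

map_add(4) | filter_lt(7) | sum

Check, running the answer program on each example:
  [-2, -45, -35, 12, -22, -10] -> [2, -41, -31, 16, -18, -6] -> [2, -41, -31, -18, -6] -> -94
  [31, 19, 30, -31, 20] -> [35, 23, 34, -27, 24] -> [-27] -> -27
  [-15, -31, -29, 5, -33, -45, -47] -> [-11, -27, -25, 9, -29, -41, -43] -> [-11, -27, -25, -29, -41, -43] -> -176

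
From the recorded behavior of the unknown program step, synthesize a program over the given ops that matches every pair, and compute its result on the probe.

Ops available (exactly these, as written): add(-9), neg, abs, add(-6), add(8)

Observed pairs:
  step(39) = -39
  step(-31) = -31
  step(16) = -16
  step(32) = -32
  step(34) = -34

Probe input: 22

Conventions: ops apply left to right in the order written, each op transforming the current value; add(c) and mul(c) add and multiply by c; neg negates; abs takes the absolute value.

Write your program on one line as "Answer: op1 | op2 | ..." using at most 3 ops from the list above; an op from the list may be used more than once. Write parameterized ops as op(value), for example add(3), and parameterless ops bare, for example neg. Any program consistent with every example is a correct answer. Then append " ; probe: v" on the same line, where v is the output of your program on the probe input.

abs | neg ; probe: -22

Check, running the answer program on each example:
  39 -> 39 -> -39
  -31 -> 31 -> -31
  16 -> 16 -> -16
  32 -> 32 -> -32
  34 -> 34 -> -34
  probe: 22 -> 22 -> -22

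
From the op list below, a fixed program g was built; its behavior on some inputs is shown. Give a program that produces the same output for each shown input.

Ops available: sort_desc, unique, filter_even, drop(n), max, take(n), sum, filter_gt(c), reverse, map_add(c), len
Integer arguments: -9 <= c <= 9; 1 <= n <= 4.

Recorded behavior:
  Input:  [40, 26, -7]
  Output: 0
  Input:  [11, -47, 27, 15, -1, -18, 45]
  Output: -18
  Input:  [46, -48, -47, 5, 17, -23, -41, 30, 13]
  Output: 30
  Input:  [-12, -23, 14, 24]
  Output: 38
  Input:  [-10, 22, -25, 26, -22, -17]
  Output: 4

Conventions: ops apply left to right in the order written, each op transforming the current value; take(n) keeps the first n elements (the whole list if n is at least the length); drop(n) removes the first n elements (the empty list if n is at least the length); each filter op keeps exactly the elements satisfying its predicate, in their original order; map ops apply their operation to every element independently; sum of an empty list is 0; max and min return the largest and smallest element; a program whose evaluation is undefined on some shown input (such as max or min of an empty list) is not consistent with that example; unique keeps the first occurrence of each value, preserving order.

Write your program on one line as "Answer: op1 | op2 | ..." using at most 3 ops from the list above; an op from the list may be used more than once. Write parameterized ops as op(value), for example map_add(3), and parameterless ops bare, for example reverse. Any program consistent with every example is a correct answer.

drop(2) | filter_even | sum

Check, running the answer program on each example:
  [40, 26, -7] -> [-7] -> [] -> 0
  [11, -47, 27, 15, -1, -18, 45] -> [27, 15, -1, -18, 45] -> [-18] -> -18
  [46, -48, -47, 5, 17, -23, -41, 30, 13] -> [-47, 5, 17, -23, -41, 30, 13] -> [30] -> 30
  [-12, -23, 14, 24] -> [14, 24] -> [14, 24] -> 38
  [-10, 22, -25, 26, -22, -17] -> [-25, 26, -22, -17] -> [26, -22] -> 4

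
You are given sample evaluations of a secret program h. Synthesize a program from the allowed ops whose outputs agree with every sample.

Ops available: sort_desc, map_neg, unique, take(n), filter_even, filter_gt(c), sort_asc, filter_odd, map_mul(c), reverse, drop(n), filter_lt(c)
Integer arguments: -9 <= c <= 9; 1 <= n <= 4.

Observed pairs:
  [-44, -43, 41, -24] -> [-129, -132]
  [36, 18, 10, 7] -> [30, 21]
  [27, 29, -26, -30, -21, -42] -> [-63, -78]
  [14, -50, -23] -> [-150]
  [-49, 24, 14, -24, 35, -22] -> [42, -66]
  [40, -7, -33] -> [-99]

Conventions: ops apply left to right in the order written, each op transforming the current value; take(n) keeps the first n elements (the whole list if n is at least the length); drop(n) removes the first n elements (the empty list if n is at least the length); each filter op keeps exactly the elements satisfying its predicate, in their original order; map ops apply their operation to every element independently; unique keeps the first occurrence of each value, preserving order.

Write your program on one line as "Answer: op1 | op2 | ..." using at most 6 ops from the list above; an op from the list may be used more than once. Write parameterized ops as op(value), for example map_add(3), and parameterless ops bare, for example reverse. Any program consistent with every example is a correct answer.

map_neg | map_mul(-3) | sort_desc | drop(2) | take(2)

Check, running the answer program on each example:
  [-44, -43, 41, -24] -> [44, 43, -41, 24] -> [-132, -129, 123, -72] -> [123, -72, -129, -132] -> [-129, -132] -> [-129, -132]
  [36, 18, 10, 7] -> [-36, -18, -10, -7] -> [108, 54, 30, 21] -> [108, 54, 30, 21] -> [30, 21] -> [30, 21]
  [27, 29, -26, -30, -21, -42] -> [-27, -29, 26, 30, 21, 42] -> [81, 87, -78, -90, -63, -126] -> [87, 81, -63, -78, -90, -126] -> [-63, -78, -90, -126] -> [-63, -78]
  [14, -50, -23] -> [-14, 50, 23] -> [42, -150, -69] -> [42, -69, -150] -> [-150] -> [-150]
  [-49, 24, 14, -24, 35, -22] -> [49, -24, -14, 24, -35, 22] -> [-147, 72, 42, -72, 105, -66] -> [105, 72, 42, -66, -72, -147] -> [42, -66, -72, -147] -> [42, -66]
  [40, -7, -33] -> [-40, 7, 33] -> [120, -21, -99] -> [120, -21, -99] -> [-99] -> [-99]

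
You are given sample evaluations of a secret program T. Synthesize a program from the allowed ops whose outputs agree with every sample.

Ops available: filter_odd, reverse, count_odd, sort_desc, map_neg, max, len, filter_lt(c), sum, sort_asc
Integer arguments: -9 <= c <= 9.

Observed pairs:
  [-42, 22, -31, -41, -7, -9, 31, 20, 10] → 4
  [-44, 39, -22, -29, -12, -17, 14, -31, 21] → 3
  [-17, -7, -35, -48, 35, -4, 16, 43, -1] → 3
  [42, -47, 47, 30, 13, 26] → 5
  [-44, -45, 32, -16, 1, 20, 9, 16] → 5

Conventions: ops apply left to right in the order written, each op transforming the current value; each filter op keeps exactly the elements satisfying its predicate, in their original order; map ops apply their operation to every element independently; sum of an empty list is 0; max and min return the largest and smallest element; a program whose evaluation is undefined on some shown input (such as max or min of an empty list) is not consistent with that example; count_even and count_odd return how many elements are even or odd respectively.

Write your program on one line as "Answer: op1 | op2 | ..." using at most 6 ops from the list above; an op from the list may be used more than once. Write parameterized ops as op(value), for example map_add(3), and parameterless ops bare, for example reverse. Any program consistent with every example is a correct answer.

map_neg | sort_asc | filter_lt(0) | map_neg | sort_asc | len

Check, running the answer program on each example:
  [-42, 22, -31, -41, -7, -9, 31, 20, 10] -> [42, -22, 31, 41, 7, 9, -31, -20, -10] -> [-31, -22, -20, -10, 7, 9, 31, 41, 42] -> [-31, -22, -20, -10] -> [31, 22, 20, 10] -> [10, 20, 22, 31] -> 4
  [-44, 39, -22, -29, -12, -17, 14, -31, 21] -> [44, -39, 22, 29, 12, 17, -14, 31, -21] -> [-39, -21, -14, 12, 17, 22, 29, 31, 44] -> [-39, -21, -14] -> [39, 21, 14] -> [14, 21, 39] -> 3
  [-17, -7, -35, -48, 35, -4, 16, 43, -1] -> [17, 7, 35, 48, -35, 4, -16, -43, 1] -> [-43, -35, -16, 1, 4, 7, 17, 35, 48] -> [-43, -35, -16] -> [43, 35, 16] -> [16, 35, 43] -> 3
  [42, -47, 47, 30, 13, 26] -> [-42, 47, -47, -30, -13, -26] -> [-47, -42, -30, -26, -13, 47] -> [-47, -42, -30, -26, -13] -> [47, 42, 30, 26, 13] -> [13, 26, 30, 42, 47] -> 5
  [-44, -45, 32, -16, 1, 20, 9, 16] -> [44, 45, -32, 16, -1, -20, -9, -16] -> [-32, -20, -16, -9, -1, 16, 44, 45] -> [-32, -20, -16, -9, -1] -> [32, 20, 16, 9, 1] -> [1, 9, 16, 20, 32] -> 5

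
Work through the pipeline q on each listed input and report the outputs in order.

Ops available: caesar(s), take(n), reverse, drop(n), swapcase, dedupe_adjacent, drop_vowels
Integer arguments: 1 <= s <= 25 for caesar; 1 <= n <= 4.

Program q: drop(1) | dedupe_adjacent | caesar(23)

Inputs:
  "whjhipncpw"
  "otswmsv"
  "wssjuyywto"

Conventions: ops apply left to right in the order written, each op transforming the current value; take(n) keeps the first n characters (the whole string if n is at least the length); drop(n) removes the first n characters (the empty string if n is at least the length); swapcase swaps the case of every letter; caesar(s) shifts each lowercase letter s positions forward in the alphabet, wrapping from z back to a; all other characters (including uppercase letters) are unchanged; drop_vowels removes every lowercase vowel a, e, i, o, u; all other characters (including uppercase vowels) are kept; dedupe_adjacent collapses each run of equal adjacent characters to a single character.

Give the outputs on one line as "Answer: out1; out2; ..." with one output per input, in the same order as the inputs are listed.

"egefmkzmt"; "qptjps"; "pgrvtql"

Execution, op by op:
  "whjhipncpw" -> "hjhipncpw" -> "hjhipncpw" -> "egefmkzmt"
  "otswmsv" -> "tswmsv" -> "tswmsv" -> "qptjps"
  "wssjuyywto" -> "ssjuyywto" -> "sjuywto" -> "pgrvtql"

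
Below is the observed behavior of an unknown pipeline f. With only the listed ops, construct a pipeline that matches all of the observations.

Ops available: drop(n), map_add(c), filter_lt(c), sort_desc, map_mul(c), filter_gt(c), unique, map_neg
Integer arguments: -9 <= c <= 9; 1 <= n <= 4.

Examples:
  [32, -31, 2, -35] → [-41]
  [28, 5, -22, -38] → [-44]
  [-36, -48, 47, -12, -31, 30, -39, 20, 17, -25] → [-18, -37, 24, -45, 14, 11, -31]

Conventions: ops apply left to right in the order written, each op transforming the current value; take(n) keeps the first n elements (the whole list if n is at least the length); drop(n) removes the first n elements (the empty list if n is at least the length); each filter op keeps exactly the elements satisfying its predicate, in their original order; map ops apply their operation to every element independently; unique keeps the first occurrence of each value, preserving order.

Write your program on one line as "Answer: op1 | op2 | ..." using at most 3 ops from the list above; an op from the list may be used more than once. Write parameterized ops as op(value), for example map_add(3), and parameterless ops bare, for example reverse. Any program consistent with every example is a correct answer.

drop(3) | map_add(-6)

Check, running the answer program on each example:
  [32, -31, 2, -35] -> [-35] -> [-41]
  [28, 5, -22, -38] -> [-38] -> [-44]
  [-36, -48, 47, -12, -31, 30, -39, 20, 17, -25] -> [-12, -31, 30, -39, 20, 17, -25] -> [-18, -37, 24, -45, 14, 11, -31]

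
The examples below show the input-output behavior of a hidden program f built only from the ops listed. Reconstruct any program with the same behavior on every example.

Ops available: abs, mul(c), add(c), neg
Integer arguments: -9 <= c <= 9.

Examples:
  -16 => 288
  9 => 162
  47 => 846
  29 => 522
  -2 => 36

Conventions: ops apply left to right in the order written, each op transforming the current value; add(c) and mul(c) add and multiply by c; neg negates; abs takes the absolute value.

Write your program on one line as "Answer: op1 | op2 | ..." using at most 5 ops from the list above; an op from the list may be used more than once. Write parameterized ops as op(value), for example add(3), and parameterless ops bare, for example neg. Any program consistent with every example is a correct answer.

abs | mul(-9) | abs | mul(2)

Check, running the answer program on each example:
  -16 -> 16 -> -144 -> 144 -> 288
  9 -> 9 -> -81 -> 81 -> 162
  47 -> 47 -> -423 -> 423 -> 846
  29 -> 29 -> -261 -> 261 -> 522
  -2 -> 2 -> -18 -> 18 -> 36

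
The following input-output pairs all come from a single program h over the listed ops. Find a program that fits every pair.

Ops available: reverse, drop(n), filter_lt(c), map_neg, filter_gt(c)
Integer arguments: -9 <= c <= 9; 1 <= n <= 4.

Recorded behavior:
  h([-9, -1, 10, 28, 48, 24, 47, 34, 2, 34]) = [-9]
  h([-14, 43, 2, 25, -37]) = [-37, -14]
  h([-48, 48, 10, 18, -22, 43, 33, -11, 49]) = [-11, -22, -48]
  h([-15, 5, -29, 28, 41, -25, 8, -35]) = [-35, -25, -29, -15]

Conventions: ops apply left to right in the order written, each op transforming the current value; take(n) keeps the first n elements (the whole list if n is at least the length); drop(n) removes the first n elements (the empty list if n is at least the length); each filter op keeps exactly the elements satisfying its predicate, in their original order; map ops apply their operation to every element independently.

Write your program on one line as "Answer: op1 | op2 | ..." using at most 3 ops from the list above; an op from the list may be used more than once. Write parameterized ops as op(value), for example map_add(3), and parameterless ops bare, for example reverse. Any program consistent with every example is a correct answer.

filter_lt(4) | reverse | filter_lt(-5)

Check, running the answer program on each example:
  [-9, -1, 10, 28, 48, 24, 47, 34, 2, 34] -> [-9, -1, 2] -> [2, -1, -9] -> [-9]
  [-14, 43, 2, 25, -37] -> [-14, 2, -37] -> [-37, 2, -14] -> [-37, -14]
  [-48, 48, 10, 18, -22, 43, 33, -11, 49] -> [-48, -22, -11] -> [-11, -22, -48] -> [-11, -22, -48]
  [-15, 5, -29, 28, 41, -25, 8, -35] -> [-15, -29, -25, -35] -> [-35, -25, -29, -15] -> [-35, -25, -29, -15]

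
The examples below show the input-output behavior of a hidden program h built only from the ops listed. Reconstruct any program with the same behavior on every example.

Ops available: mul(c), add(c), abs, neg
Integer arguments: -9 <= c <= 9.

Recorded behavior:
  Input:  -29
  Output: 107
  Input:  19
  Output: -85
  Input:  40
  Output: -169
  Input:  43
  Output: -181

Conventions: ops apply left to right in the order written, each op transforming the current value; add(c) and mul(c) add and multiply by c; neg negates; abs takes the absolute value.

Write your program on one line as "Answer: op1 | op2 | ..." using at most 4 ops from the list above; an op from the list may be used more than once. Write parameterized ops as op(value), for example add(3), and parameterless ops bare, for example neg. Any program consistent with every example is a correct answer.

mul(4) | neg | add(-9)

Check, running the answer program on each example:
  -29 -> -116 -> 116 -> 107
  19 -> 76 -> -76 -> -85
  40 -> 160 -> -160 -> -169
  43 -> 172 -> -172 -> -181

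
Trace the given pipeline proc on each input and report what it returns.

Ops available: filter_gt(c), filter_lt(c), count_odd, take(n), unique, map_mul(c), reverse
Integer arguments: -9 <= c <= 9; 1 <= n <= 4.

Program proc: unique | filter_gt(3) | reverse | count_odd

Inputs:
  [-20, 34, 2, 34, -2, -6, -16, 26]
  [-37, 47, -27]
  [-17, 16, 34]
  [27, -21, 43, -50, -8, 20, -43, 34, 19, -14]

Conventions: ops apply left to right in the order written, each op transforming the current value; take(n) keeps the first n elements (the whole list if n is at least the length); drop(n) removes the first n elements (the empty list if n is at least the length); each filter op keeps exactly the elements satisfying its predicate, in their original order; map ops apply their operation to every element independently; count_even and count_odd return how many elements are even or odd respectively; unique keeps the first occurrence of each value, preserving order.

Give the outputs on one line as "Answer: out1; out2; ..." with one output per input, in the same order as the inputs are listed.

Execution, op by op:
  [-20, 34, 2, 34, -2, -6, -16, 26] -> [-20, 34, 2, -2, -6, -16, 26] -> [34, 26] -> [26, 34] -> 0
  [-37, 47, -27] -> [-37, 47, -27] -> [47] -> [47] -> 1
  [-17, 16, 34] -> [-17, 16, 34] -> [16, 34] -> [34, 16] -> 0
  [27, -21, 43, -50, -8, 20, -43, 34, 19, -14] -> [27, -21, 43, -50, -8, 20, -43, 34, 19, -14] -> [27, 43, 20, 34, 19] -> [19, 34, 20, 43, 27] -> 3

0; 1; 0; 3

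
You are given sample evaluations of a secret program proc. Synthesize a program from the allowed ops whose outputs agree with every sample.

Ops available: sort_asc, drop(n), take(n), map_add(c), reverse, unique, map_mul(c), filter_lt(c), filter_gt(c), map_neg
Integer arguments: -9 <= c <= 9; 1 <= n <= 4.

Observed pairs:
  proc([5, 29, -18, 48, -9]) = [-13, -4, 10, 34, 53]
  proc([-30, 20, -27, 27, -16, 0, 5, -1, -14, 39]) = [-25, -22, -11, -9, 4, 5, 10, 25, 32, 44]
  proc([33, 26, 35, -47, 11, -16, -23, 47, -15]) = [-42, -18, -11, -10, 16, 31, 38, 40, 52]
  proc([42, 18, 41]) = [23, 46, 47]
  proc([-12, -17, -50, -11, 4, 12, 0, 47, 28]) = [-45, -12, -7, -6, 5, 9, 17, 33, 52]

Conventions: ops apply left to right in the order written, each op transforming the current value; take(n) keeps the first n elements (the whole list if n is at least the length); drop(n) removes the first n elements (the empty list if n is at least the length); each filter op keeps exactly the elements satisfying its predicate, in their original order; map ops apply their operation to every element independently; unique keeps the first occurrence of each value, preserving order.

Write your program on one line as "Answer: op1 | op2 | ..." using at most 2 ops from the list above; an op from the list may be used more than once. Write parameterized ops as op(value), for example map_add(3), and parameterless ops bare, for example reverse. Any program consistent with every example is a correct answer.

map_add(5) | sort_asc

Check, running the answer program on each example:
  [5, 29, -18, 48, -9] -> [10, 34, -13, 53, -4] -> [-13, -4, 10, 34, 53]
  [-30, 20, -27, 27, -16, 0, 5, -1, -14, 39] -> [-25, 25, -22, 32, -11, 5, 10, 4, -9, 44] -> [-25, -22, -11, -9, 4, 5, 10, 25, 32, 44]
  [33, 26, 35, -47, 11, -16, -23, 47, -15] -> [38, 31, 40, -42, 16, -11, -18, 52, -10] -> [-42, -18, -11, -10, 16, 31, 38, 40, 52]
  [42, 18, 41] -> [47, 23, 46] -> [23, 46, 47]
  [-12, -17, -50, -11, 4, 12, 0, 47, 28] -> [-7, -12, -45, -6, 9, 17, 5, 52, 33] -> [-45, -12, -7, -6, 5, 9, 17, 33, 52]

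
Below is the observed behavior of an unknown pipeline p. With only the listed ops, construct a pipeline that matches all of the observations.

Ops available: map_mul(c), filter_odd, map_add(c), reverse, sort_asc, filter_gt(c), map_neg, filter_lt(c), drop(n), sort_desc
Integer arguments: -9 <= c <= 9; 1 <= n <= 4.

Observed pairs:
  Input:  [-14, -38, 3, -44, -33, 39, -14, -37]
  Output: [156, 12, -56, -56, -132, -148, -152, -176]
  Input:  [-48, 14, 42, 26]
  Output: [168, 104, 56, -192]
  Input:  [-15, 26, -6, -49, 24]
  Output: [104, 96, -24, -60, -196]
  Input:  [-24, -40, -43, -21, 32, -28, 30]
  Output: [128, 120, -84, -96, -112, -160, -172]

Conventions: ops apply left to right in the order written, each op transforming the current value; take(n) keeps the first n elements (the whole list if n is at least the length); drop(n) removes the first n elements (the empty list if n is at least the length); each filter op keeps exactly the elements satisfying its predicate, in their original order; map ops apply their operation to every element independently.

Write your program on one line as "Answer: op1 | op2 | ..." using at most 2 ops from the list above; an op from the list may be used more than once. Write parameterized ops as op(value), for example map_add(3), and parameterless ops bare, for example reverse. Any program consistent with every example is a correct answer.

map_mul(4) | sort_desc

Check, running the answer program on each example:
  [-14, -38, 3, -44, -33, 39, -14, -37] -> [-56, -152, 12, -176, -132, 156, -56, -148] -> [156, 12, -56, -56, -132, -148, -152, -176]
  [-48, 14, 42, 26] -> [-192, 56, 168, 104] -> [168, 104, 56, -192]
  [-15, 26, -6, -49, 24] -> [-60, 104, -24, -196, 96] -> [104, 96, -24, -60, -196]
  [-24, -40, -43, -21, 32, -28, 30] -> [-96, -160, -172, -84, 128, -112, 120] -> [128, 120, -84, -96, -112, -160, -172]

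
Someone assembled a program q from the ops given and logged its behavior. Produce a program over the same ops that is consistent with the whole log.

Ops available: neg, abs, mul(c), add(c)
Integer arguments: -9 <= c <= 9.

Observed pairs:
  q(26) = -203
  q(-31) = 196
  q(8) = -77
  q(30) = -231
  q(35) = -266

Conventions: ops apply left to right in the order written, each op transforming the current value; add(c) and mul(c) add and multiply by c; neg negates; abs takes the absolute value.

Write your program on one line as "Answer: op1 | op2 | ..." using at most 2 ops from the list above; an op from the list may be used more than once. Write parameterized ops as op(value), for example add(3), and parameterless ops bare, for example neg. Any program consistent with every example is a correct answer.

add(3) | mul(-7)

Check, running the answer program on each example:
  26 -> 29 -> -203
  -31 -> -28 -> 196
  8 -> 11 -> -77
  30 -> 33 -> -231
  35 -> 38 -> -266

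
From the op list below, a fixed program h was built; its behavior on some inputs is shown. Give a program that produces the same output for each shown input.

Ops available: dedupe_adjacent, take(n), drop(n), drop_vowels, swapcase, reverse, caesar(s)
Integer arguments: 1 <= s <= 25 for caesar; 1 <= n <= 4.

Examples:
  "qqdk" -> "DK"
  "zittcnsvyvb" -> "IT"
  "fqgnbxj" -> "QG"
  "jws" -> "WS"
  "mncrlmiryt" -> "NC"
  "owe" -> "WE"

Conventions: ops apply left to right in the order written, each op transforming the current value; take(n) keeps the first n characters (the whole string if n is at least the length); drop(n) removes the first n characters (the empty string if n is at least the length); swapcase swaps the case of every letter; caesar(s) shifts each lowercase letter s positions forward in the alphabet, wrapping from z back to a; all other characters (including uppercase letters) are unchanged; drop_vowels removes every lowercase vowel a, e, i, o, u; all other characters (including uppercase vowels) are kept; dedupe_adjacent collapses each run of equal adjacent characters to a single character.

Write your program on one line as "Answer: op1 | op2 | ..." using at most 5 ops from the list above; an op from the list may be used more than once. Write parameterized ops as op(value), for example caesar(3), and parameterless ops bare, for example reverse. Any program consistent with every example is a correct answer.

dedupe_adjacent | swapcase | drop(1) | take(2)

Check, running the answer program on each example:
  "qqdk" -> "qdk" -> "QDK" -> "DK" -> "DK"
  "zittcnsvyvb" -> "zitcnsvyvb" -> "ZITCNSVYVB" -> "ITCNSVYVB" -> "IT"
  "fqgnbxj" -> "fqgnbxj" -> "FQGNBXJ" -> "QGNBXJ" -> "QG"
  "jws" -> "jws" -> "JWS" -> "WS" -> "WS"
  "mncrlmiryt" -> "mncrlmiryt" -> "MNCRLMIRYT" -> "NCRLMIRYT" -> "NC"
  "owe" -> "owe" -> "OWE" -> "WE" -> "WE"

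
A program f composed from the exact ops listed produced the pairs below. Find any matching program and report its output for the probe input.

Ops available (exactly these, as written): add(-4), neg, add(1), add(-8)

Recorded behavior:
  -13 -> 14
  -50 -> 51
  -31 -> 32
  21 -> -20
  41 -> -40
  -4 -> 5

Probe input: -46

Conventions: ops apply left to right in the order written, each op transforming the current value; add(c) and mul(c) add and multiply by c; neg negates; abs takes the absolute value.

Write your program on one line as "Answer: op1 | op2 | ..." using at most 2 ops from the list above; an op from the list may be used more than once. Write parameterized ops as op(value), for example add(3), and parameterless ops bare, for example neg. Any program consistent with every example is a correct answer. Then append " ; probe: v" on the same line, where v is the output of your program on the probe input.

neg | add(1) ; probe: 47

Check, running the answer program on each example:
  -13 -> 13 -> 14
  -50 -> 50 -> 51
  -31 -> 31 -> 32
  21 -> -21 -> -20
  41 -> -41 -> -40
  -4 -> 4 -> 5
  probe: -46 -> 46 -> 47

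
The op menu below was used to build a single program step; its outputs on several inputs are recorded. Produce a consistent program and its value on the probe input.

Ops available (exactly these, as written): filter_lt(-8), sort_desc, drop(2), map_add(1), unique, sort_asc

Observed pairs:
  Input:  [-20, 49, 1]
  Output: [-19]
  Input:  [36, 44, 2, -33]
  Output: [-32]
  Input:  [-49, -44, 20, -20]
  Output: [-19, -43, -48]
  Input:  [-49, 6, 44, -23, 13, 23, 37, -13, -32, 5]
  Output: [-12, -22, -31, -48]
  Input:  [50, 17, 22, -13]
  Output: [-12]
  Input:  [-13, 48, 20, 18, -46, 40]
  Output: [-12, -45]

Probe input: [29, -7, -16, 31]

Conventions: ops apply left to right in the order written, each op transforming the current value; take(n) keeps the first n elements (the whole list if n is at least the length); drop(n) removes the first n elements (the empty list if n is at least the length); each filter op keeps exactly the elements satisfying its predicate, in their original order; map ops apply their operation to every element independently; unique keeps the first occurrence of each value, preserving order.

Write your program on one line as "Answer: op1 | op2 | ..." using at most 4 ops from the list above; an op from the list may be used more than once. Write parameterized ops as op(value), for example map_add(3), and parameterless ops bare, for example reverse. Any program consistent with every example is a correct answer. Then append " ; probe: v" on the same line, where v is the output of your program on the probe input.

map_add(1) | filter_lt(-8) | sort_desc ; probe: [-15]

Check, running the answer program on each example:
  [-20, 49, 1] -> [-19, 50, 2] -> [-19] -> [-19]
  [36, 44, 2, -33] -> [37, 45, 3, -32] -> [-32] -> [-32]
  [-49, -44, 20, -20] -> [-48, -43, 21, -19] -> [-48, -43, -19] -> [-19, -43, -48]
  [-49, 6, 44, -23, 13, 23, 37, -13, -32, 5] -> [-48, 7, 45, -22, 14, 24, 38, -12, -31, 6] -> [-48, -22, -12, -31] -> [-12, -22, -31, -48]
  [50, 17, 22, -13] -> [51, 18, 23, -12] -> [-12] -> [-12]
  [-13, 48, 20, 18, -46, 40] -> [-12, 49, 21, 19, -45, 41] -> [-12, -45] -> [-12, -45]
  probe: [29, -7, -16, 31] -> [30, -6, -15, 32] -> [-15] -> [-15]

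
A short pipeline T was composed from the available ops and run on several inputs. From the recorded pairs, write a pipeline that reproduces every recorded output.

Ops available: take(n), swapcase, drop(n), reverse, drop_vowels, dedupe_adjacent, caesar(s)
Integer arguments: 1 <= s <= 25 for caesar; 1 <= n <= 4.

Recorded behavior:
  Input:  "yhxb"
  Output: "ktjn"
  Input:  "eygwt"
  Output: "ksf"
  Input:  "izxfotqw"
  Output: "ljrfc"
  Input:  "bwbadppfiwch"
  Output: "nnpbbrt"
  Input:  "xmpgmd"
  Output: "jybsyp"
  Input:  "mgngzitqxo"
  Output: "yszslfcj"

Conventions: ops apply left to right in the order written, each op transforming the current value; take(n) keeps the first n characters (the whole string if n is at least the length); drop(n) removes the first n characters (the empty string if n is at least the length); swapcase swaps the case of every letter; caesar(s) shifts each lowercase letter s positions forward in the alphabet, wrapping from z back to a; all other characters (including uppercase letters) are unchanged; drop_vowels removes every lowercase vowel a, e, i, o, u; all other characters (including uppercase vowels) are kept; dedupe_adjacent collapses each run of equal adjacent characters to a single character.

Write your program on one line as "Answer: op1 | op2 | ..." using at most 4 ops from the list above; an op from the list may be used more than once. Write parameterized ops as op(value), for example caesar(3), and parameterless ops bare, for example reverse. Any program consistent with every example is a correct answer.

drop_vowels | caesar(12) | drop_vowels

Check, running the answer program on each example:
  "yhxb" -> "yhxb" -> "ktjn" -> "ktjn"
  "eygwt" -> "ygwt" -> "ksif" -> "ksf"
  "izxfotqw" -> "zxftqw" -> "ljrfci" -> "ljrfc"
  "bwbadppfiwch" -> "bwbdppfwch" -> "ninpbbriot" -> "nnpbbrt"
  "xmpgmd" -> "xmpgmd" -> "jybsyp" -> "jybsyp"
  "mgngzitqxo" -> "mgngztqx" -> "yszslfcj" -> "yszslfcj"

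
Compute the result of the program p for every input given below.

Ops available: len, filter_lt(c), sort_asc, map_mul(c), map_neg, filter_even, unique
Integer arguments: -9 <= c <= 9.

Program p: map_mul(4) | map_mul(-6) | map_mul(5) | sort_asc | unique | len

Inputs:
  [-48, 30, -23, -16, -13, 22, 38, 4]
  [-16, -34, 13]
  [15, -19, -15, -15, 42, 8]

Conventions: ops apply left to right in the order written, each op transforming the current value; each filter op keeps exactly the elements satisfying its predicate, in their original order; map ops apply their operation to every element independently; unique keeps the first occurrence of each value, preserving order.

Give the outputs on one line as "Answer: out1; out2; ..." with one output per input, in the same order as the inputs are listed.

Execution, op by op:
  [-48, 30, -23, -16, -13, 22, 38, 4] -> [-192, 120, -92, -64, -52, 88, 152, 16] -> [1152, -720, 552, 384, 312, -528, -912, -96] -> [5760, -3600, 2760, 1920, 1560, -2640, -4560, -480] -> [-4560, -3600, -2640, -480, 1560, 1920, 2760, 5760] -> [-4560, -3600, -2640, -480, 1560, 1920, 2760, 5760] -> 8
  [-16, -34, 13] -> [-64, -136, 52] -> [384, 816, -312] -> [1920, 4080, -1560] -> [-1560, 1920, 4080] -> [-1560, 1920, 4080] -> 3
  [15, -19, -15, -15, 42, 8] -> [60, -76, -60, -60, 168, 32] -> [-360, 456, 360, 360, -1008, -192] -> [-1800, 2280, 1800, 1800, -5040, -960] -> [-5040, -1800, -960, 1800, 1800, 2280] -> [-5040, -1800, -960, 1800, 2280] -> 5

8; 3; 5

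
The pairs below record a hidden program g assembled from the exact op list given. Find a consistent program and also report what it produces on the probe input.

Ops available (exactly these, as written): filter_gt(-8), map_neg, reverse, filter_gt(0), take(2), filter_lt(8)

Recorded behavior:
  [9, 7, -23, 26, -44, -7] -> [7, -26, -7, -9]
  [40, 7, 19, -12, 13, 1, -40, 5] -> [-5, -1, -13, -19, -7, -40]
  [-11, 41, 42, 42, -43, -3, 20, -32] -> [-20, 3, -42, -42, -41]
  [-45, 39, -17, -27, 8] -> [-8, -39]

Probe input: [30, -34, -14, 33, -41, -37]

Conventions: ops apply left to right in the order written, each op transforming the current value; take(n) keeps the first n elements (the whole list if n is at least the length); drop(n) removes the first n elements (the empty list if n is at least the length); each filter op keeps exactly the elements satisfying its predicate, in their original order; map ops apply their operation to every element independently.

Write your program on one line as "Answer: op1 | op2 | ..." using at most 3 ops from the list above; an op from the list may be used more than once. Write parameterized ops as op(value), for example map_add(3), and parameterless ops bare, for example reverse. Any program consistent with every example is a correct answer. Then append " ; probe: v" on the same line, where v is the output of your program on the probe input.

reverse | map_neg | filter_lt(8) ; probe: [-33, -30]

Check, running the answer program on each example:
  [9, 7, -23, 26, -44, -7] -> [-7, -44, 26, -23, 7, 9] -> [7, 44, -26, 23, -7, -9] -> [7, -26, -7, -9]
  [40, 7, 19, -12, 13, 1, -40, 5] -> [5, -40, 1, 13, -12, 19, 7, 40] -> [-5, 40, -1, -13, 12, -19, -7, -40] -> [-5, -1, -13, -19, -7, -40]
  [-11, 41, 42, 42, -43, -3, 20, -32] -> [-32, 20, -3, -43, 42, 42, 41, -11] -> [32, -20, 3, 43, -42, -42, -41, 11] -> [-20, 3, -42, -42, -41]
  [-45, 39, -17, -27, 8] -> [8, -27, -17, 39, -45] -> [-8, 27, 17, -39, 45] -> [-8, -39]
  probe: [30, -34, -14, 33, -41, -37] -> [-37, -41, 33, -14, -34, 30] -> [37, 41, -33, 14, 34, -30] -> [-33, -30]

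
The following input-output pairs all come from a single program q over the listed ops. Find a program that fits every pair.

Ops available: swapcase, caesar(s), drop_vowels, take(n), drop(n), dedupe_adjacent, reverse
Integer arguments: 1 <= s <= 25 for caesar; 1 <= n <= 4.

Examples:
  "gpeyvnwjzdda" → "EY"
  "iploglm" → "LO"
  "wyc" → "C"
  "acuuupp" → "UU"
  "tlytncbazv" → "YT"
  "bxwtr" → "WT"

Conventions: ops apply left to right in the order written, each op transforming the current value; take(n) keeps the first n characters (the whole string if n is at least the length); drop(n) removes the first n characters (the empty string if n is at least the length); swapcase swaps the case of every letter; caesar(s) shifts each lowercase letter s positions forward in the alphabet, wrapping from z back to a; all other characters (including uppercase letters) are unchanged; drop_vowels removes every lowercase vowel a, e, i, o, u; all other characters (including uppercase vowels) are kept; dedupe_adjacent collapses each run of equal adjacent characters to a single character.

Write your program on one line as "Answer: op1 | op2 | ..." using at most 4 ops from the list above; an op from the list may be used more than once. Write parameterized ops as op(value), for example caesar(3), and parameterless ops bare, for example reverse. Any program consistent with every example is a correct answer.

drop(2) | swapcase | take(2)

Check, running the answer program on each example:
  "gpeyvnwjzdda" -> "eyvnwjzdda" -> "EYVNWJZDDA" -> "EY"
  "iploglm" -> "loglm" -> "LOGLM" -> "LO"
  "wyc" -> "c" -> "C" -> "C"
  "acuuupp" -> "uuupp" -> "UUUPP" -> "UU"
  "tlytncbazv" -> "ytncbazv" -> "YTNCBAZV" -> "YT"
  "bxwtr" -> "wtr" -> "WTR" -> "WT"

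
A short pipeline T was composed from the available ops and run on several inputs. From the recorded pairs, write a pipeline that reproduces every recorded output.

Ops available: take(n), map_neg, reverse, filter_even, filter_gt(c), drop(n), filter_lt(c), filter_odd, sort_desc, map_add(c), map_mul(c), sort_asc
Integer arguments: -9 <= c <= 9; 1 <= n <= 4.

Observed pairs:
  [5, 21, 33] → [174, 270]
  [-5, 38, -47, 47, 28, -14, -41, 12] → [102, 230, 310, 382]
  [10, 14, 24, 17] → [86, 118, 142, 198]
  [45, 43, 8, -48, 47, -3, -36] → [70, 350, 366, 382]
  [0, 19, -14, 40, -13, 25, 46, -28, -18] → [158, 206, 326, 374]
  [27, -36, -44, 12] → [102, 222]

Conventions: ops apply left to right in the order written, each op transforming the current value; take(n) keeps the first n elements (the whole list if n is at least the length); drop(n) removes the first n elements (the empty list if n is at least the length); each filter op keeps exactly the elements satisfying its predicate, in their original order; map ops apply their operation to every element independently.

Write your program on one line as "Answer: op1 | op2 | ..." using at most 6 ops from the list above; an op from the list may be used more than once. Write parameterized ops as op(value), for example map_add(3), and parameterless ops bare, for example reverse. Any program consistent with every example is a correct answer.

filter_gt(7) | map_neg | sort_desc | map_mul(-8) | map_add(6)

Check, running the answer program on each example:
  [5, 21, 33] -> [21, 33] -> [-21, -33] -> [-21, -33] -> [168, 264] -> [174, 270]
  [-5, 38, -47, 47, 28, -14, -41, 12] -> [38, 47, 28, 12] -> [-38, -47, -28, -12] -> [-12, -28, -38, -47] -> [96, 224, 304, 376] -> [102, 230, 310, 382]
  [10, 14, 24, 17] -> [10, 14, 24, 17] -> [-10, -14, -24, -17] -> [-10, -14, -17, -24] -> [80, 112, 136, 192] -> [86, 118, 142, 198]
  [45, 43, 8, -48, 47, -3, -36] -> [45, 43, 8, 47] -> [-45, -43, -8, -47] -> [-8, -43, -45, -47] -> [64, 344, 360, 376] -> [70, 350, 366, 382]
  [0, 19, -14, 40, -13, 25, 46, -28, -18] -> [19, 40, 25, 46] -> [-19, -40, -25, -46] -> [-19, -25, -40, -46] -> [152, 200, 320, 368] -> [158, 206, 326, 374]
  [27, -36, -44, 12] -> [27, 12] -> [-27, -12] -> [-12, -27] -> [96, 216] -> [102, 222]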